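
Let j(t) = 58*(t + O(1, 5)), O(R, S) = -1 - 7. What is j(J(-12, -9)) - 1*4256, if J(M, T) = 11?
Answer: -4082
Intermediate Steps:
O(R, S) = -8
j(t) = -464 + 58*t (j(t) = 58*(t - 8) = 58*(-8 + t) = -464 + 58*t)
j(J(-12, -9)) - 1*4256 = (-464 + 58*11) - 1*4256 = (-464 + 638) - 4256 = 174 - 4256 = -4082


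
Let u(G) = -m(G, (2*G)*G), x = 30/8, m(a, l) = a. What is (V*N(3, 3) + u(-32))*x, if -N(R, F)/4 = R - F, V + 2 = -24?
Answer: 120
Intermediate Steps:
V = -26 (V = -2 - 24 = -26)
x = 15/4 (x = 30*(1/8) = 15/4 ≈ 3.7500)
N(R, F) = -4*R + 4*F (N(R, F) = -4*(R - F) = -4*R + 4*F)
u(G) = -G
(V*N(3, 3) + u(-32))*x = (-26*(-4*3 + 4*3) - 1*(-32))*(15/4) = (-26*(-12 + 12) + 32)*(15/4) = (-26*0 + 32)*(15/4) = (0 + 32)*(15/4) = 32*(15/4) = 120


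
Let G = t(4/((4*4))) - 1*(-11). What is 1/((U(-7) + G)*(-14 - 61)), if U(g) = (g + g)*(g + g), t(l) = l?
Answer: -4/62175 ≈ -6.4334e-5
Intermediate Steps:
G = 45/4 (G = 4/((4*4)) - 1*(-11) = 4/16 + 11 = 4*(1/16) + 11 = 1/4 + 11 = 45/4 ≈ 11.250)
U(g) = 4*g**2 (U(g) = (2*g)*(2*g) = 4*g**2)
1/((U(-7) + G)*(-14 - 61)) = 1/((4*(-7)**2 + 45/4)*(-14 - 61)) = 1/((4*49 + 45/4)*(-75)) = 1/((196 + 45/4)*(-75)) = 1/((829/4)*(-75)) = 1/(-62175/4) = -4/62175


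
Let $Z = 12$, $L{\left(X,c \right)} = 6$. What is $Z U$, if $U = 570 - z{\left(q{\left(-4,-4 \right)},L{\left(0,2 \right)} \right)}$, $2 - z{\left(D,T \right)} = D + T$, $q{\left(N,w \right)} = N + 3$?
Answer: $6876$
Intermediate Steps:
$q{\left(N,w \right)} = 3 + N$
$z{\left(D,T \right)} = 2 - D - T$ ($z{\left(D,T \right)} = 2 - \left(D + T\right) = 2 - D - T$)
$U = 573$ ($U = 570 - \left(2 - \left(3 - 4\right) - 6\right) = 570 - \left(2 - -1 - 6\right) = 570 - \left(2 + 1 - 6\right) = 570 - -3 = 570 + 3 = 573$)
$Z U = 12 \cdot 573 = 6876$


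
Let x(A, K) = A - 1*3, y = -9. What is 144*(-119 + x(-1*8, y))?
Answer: -18720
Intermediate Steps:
x(A, K) = -3 + A (x(A, K) = A - 3 = -3 + A)
144*(-119 + x(-1*8, y)) = 144*(-119 + (-3 - 1*8)) = 144*(-119 + (-3 - 8)) = 144*(-119 - 11) = 144*(-130) = -18720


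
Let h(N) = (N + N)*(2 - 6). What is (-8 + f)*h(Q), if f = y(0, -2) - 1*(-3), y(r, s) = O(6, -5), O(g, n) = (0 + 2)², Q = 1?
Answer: 8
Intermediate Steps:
O(g, n) = 4 (O(g, n) = 2² = 4)
y(r, s) = 4
h(N) = -8*N (h(N) = (2*N)*(-4) = -8*N)
f = 7 (f = 4 - 1*(-3) = 4 + 3 = 7)
(-8 + f)*h(Q) = (-8 + 7)*(-8*1) = -1*(-8) = 8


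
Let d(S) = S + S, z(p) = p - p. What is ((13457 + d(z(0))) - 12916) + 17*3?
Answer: 592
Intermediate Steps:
z(p) = 0
d(S) = 2*S
((13457 + d(z(0))) - 12916) + 17*3 = ((13457 + 2*0) - 12916) + 17*3 = ((13457 + 0) - 12916) + 51 = (13457 - 12916) + 51 = 541 + 51 = 592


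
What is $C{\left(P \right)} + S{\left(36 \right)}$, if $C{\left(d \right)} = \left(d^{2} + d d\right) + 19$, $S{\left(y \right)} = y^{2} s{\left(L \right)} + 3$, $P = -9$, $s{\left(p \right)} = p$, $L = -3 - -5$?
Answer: $2776$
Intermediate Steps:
$L = 2$ ($L = -3 + 5 = 2$)
$S{\left(y \right)} = 3 + 2 y^{2}$ ($S{\left(y \right)} = y^{2} \cdot 2 + 3 = 2 y^{2} + 3 = 3 + 2 y^{2}$)
$C{\left(d \right)} = 19 + 2 d^{2}$ ($C{\left(d \right)} = \left(d^{2} + d^{2}\right) + 19 = 2 d^{2} + 19 = 19 + 2 d^{2}$)
$C{\left(P \right)} + S{\left(36 \right)} = \left(19 + 2 \left(-9\right)^{2}\right) + \left(3 + 2 \cdot 36^{2}\right) = \left(19 + 2 \cdot 81\right) + \left(3 + 2 \cdot 1296\right) = \left(19 + 162\right) + \left(3 + 2592\right) = 181 + 2595 = 2776$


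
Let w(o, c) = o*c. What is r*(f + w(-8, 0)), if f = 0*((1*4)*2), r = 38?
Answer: 0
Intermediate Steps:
w(o, c) = c*o
f = 0 (f = 0*(4*2) = 0*8 = 0)
r*(f + w(-8, 0)) = 38*(0 + 0*(-8)) = 38*(0 + 0) = 38*0 = 0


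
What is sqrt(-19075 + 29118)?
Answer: 11*sqrt(83) ≈ 100.21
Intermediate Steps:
sqrt(-19075 + 29118) = sqrt(10043) = 11*sqrt(83)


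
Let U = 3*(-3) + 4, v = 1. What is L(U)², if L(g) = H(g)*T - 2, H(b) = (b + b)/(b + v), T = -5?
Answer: 841/4 ≈ 210.25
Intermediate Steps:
U = -5 (U = -9 + 4 = -5)
H(b) = 2*b/(1 + b) (H(b) = (b + b)/(b + 1) = (2*b)/(1 + b) = 2*b/(1 + b))
L(g) = -2 - 10*g/(1 + g) (L(g) = (2*g/(1 + g))*(-5) - 2 = -10*g/(1 + g) - 2 = -2 - 10*g/(1 + g))
L(U)² = (2*(-1 - 6*(-5))/(1 - 5))² = (2*(-1 + 30)/(-4))² = (2*(-¼)*29)² = (-29/2)² = 841/4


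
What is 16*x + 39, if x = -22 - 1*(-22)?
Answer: 39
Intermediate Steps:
x = 0 (x = -22 + 22 = 0)
16*x + 39 = 16*0 + 39 = 0 + 39 = 39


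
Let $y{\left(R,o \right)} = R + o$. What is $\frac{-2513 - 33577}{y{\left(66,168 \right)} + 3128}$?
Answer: $- \frac{18045}{1681} \approx -10.735$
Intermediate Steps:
$\frac{-2513 - 33577}{y{\left(66,168 \right)} + 3128} = \frac{-2513 - 33577}{\left(66 + 168\right) + 3128} = - \frac{36090}{234 + 3128} = - \frac{36090}{3362} = \left(-36090\right) \frac{1}{3362} = - \frac{18045}{1681}$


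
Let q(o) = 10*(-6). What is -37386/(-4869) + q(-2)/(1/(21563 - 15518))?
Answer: -196216546/541 ≈ -3.6269e+5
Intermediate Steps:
q(o) = -60
-37386/(-4869) + q(-2)/(1/(21563 - 15518)) = -37386/(-4869) - 60/(1/(21563 - 15518)) = -37386*(-1/4869) - 60/(1/6045) = 4154/541 - 60/1/6045 = 4154/541 - 60*6045 = 4154/541 - 362700 = -196216546/541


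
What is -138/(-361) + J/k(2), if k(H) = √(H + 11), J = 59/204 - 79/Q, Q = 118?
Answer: 138/361 - 4577*√13/156468 ≈ 0.27680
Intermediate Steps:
J = -4577/12036 (J = 59/204 - 79/118 = -4577/12036 ≈ -0.38028)
k(H) = √(11 + H)
-138/(-361) + J/k(2) = -138/(-361) - 4577/(12036*√(11 + 2)) = -138*(-1/361) - 4577*√13/13/12036 = 138/361 - 4577*√13/156468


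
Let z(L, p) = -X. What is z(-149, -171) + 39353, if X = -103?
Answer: 39456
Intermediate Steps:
z(L, p) = 103 (z(L, p) = -1*(-103) = 103)
z(-149, -171) + 39353 = 103 + 39353 = 39456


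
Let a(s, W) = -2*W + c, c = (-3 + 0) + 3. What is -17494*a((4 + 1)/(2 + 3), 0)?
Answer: 0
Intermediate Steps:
c = 0 (c = -3 + 3 = 0)
a(s, W) = -2*W (a(s, W) = -2*W + 0 = -2*W)
-17494*a((4 + 1)/(2 + 3), 0) = -(-34988)*0 = -17494*0 = 0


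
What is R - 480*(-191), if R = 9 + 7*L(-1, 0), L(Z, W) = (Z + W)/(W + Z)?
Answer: 91696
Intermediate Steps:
L(Z, W) = 1 (L(Z, W) = (W + Z)/(W + Z) = 1)
R = 16 (R = 9 + 7*1 = 9 + 7 = 16)
R - 480*(-191) = 16 - 480*(-191) = 16 + 91680 = 91696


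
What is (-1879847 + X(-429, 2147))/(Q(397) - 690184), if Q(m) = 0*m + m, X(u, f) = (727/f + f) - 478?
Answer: 4032447439/1480972689 ≈ 2.7228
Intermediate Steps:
X(u, f) = -478 + f + 727/f (X(u, f) = (f + 727/f) - 478 = -478 + f + 727/f)
Q(m) = m (Q(m) = 0 + m = m)
(-1879847 + X(-429, 2147))/(Q(397) - 690184) = (-1879847 + (-478 + 2147 + 727/2147))/(397 - 690184) = (-1879847 + (-478 + 2147 + 727*(1/2147)))/(-689787) = (-1879847 + (-478 + 2147 + 727/2147))*(-1/689787) = (-1879847 + 3584070/2147)*(-1/689787) = -4032447439/2147*(-1/689787) = 4032447439/1480972689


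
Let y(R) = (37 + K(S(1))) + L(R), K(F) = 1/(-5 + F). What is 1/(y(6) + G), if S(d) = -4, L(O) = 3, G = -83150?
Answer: -9/747991 ≈ -1.2032e-5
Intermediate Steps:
y(R) = 359/9 (y(R) = (37 + 1/(-5 - 4)) + 3 = (37 + 1/(-9)) + 3 = (37 - ⅑) + 3 = 332/9 + 3 = 359/9)
1/(y(6) + G) = 1/(359/9 - 83150) = 1/(-747991/9) = -9/747991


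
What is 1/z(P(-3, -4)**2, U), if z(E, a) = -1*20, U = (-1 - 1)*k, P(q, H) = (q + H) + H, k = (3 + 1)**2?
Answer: -1/20 ≈ -0.050000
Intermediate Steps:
k = 16 (k = 4**2 = 16)
P(q, H) = q + 2*H (P(q, H) = (H + q) + H = q + 2*H)
U = -32 (U = (-1 - 1)*16 = -2*16 = -32)
z(E, a) = -20
1/z(P(-3, -4)**2, U) = 1/(-20) = -1/20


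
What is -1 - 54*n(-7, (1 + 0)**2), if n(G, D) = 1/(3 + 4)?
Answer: -61/7 ≈ -8.7143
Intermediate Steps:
n(G, D) = 1/7
-1 - 54*n(-7, (1 + 0)**2) = -1 - 54*1/7 = -1 - 54/7 = -61/7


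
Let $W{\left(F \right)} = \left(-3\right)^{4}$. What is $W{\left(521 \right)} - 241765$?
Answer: $-241684$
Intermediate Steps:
$W{\left(F \right)} = 81$
$W{\left(521 \right)} - 241765 = 81 - 241765 = -241684$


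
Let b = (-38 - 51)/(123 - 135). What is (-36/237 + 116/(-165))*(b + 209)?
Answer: -7235242/39105 ≈ -185.02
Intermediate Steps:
b = 89/12 (b = -89/(-12) = -89*(-1/12) = 89/12 ≈ 7.4167)
(-36/237 + 116/(-165))*(b + 209) = (-36/237 + 116/(-165))*(89/12 + 209) = (-36*1/237 + 116*(-1/165))*(2597/12) = (-12/79 - 116/165)*(2597/12) = -11144/13035*2597/12 = -7235242/39105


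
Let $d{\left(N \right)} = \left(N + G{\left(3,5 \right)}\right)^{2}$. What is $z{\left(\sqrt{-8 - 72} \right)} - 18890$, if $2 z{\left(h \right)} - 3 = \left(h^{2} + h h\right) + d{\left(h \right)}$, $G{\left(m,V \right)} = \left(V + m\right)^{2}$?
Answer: $- \frac{33921}{2} + 256 i \sqrt{5} \approx -16961.0 + 572.43 i$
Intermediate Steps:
$d{\left(N \right)} = \left(64 + N\right)^{2}$ ($d{\left(N \right)} = \left(N + \left(5 + 3\right)^{2}\right)^{2} = \left(N + 8^{2}\right)^{2} = \left(N + 64\right)^{2} = \left(64 + N\right)^{2}$)
$z{\left(h \right)} = \frac{3}{2} + h^{2} + \frac{\left(64 + h\right)^{2}}{2}$ ($z{\left(h \right)} = \frac{3}{2} + \frac{\left(h^{2} + h h\right) + \left(64 + h\right)^{2}}{2} = \frac{3}{2} + \frac{\left(h^{2} + h^{2}\right) + \left(64 + h\right)^{2}}{2} = \frac{3}{2} + \frac{2 h^{2} + \left(64 + h\right)^{2}}{2} = \frac{3}{2} + \frac{\left(64 + h\right)^{2} + 2 h^{2}}{2} = \frac{3}{2} + \left(h^{2} + \frac{\left(64 + h\right)^{2}}{2}\right) = \frac{3}{2} + h^{2} + \frac{\left(64 + h\right)^{2}}{2}$)
$z{\left(\sqrt{-8 - 72} \right)} - 18890 = \left(\frac{4099}{2} + 64 \sqrt{-8 - 72} + \frac{3 \left(\sqrt{-8 - 72}\right)^{2}}{2}\right) - 18890 = \left(\frac{4099}{2} + 64 \sqrt{-80} + \frac{3 \left(\sqrt{-80}\right)^{2}}{2}\right) - 18890 = \left(\frac{4099}{2} + 64 \cdot 4 i \sqrt{5} + \frac{3 \left(4 i \sqrt{5}\right)^{2}}{2}\right) - 18890 = \left(\frac{4099}{2} + 256 i \sqrt{5} + \frac{3}{2} \left(-80\right)\right) - 18890 = \left(\frac{4099}{2} + 256 i \sqrt{5} - 120\right) - 18890 = \left(\frac{3859}{2} + 256 i \sqrt{5}\right) - 18890 = - \frac{33921}{2} + 256 i \sqrt{5}$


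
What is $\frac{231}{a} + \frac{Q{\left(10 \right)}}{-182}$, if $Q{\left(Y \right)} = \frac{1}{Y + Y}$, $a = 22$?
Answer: $\frac{38219}{3640} \approx 10.5$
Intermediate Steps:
$Q{\left(Y \right)} = \frac{1}{2 Y}$
$\frac{231}{a} + \frac{Q{\left(10 \right)}}{-182} = \frac{231}{22} + \frac{\frac{1}{2} \cdot \frac{1}{10}}{-182} = 231 \cdot \frac{1}{22} + \frac{1}{2} \cdot \frac{1}{10} \left(- \frac{1}{182}\right) = \frac{21}{2} + \frac{1}{20} \left(- \frac{1}{182}\right) = \frac{21}{2} - \frac{1}{3640} = \frac{38219}{3640}$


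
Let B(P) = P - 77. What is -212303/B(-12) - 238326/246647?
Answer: 333392911/139819 ≈ 2384.5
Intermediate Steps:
B(P) = -77 + P
-212303/B(-12) - 238326/246647 = -212303/(-77 - 12) - 238326/246647 = -212303/(-89) - 238326*1/246647 = -212303*(-1/89) - 1518/1571 = 212303/89 - 1518/1571 = 333392911/139819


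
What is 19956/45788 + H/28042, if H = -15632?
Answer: -19518983/160498387 ≈ -0.12161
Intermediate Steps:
19956/45788 + H/28042 = 19956/45788 - 15632/28042 = 19956*(1/45788) - 15632*1/28042 = 4989/11447 - 7816/14021 = -19518983/160498387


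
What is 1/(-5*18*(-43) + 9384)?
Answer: 1/13254 ≈ 7.5449e-5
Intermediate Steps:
1/(-5*18*(-43) + 9384) = 1/(-90*(-43) + 9384) = 1/(3870 + 9384) = 1/13254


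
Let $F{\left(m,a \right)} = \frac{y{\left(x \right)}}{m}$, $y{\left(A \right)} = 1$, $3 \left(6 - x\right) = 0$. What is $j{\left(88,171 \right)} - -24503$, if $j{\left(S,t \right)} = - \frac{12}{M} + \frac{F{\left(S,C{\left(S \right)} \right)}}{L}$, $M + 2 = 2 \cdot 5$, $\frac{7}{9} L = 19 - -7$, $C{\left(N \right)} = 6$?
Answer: $\frac{504534895}{20592} \approx 24502.0$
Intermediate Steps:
$x = 6$ ($x = 6 - 0 = 6 + 0 = 6$)
$L = \frac{234}{7}$ ($L = \frac{9 \left(19 - -7\right)}{7} = \frac{9 \left(19 + 7\right)}{7} = \frac{9}{7} \cdot 26 = \frac{234}{7} \approx 33.429$)
$M = 8$ ($M = -2 + 2 \cdot 5 = -2 + 10 = 8$)
$F{\left(m,a \right)} = \frac{1}{m}$ ($F{\left(m,a \right)} = 1 \frac{1}{m} = \frac{1}{m}$)
$j{\left(S,t \right)} = - \frac{3}{2} + \frac{7}{234 S}$ ($j{\left(S,t \right)} = - \frac{12}{8} + \frac{1}{S \frac{234}{7}} = \left(-12\right) \frac{1}{8} + \frac{1}{S} \frac{7}{234} = - \frac{3}{2} + \frac{7}{234 S}$)
$j{\left(88,171 \right)} - -24503 = \frac{7 - 30888}{234 \cdot 88} - -24503 = \frac{1}{234} \cdot \frac{1}{88} \left(7 - 30888\right) + 24503 = \frac{1}{234} \cdot \frac{1}{88} \left(-30881\right) + 24503 = - \frac{30881}{20592} + 24503 = \frac{504534895}{20592}$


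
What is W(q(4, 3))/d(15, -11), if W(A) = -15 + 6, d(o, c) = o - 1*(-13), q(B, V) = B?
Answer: -9/28 ≈ -0.32143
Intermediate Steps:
d(o, c) = 13 + o (d(o, c) = o + 13 = 13 + o)
W(A) = -9
W(q(4, 3))/d(15, -11) = -9/(13 + 15) = -9/28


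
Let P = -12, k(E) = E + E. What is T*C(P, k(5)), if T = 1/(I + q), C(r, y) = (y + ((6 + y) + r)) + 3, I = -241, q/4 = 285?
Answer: 17/899 ≈ 0.018910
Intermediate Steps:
k(E) = 2*E
q = 1140 (q = 4*285 = 1140)
C(r, y) = 9 + r + 2*y (C(r, y) = (y + (6 + r + y)) + 3 = (6 + r + 2*y) + 3 = 9 + r + 2*y)
T = 1/899 (T = 1/(-241 + 1140) = 1/899 ≈ 0.0011123)
T*C(P, k(5)) = (9 - 12 + 2*(2*5))/899 = (9 - 12 + 2*10)/899 = (9 - 12 + 20)/899 = (1/899)*17 = 17/899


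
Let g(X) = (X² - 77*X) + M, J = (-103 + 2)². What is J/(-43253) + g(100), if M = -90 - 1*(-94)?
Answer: 99644711/43253 ≈ 2303.8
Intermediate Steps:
J = 10201 (J = (-101)² = 10201)
M = 4 (M = -90 + 94 = 4)
g(X) = 4 + X² - 77*X (g(X) = (X² - 77*X) + 4 = 4 + X² - 77*X)
J/(-43253) + g(100) = 10201/(-43253) + (4 + 100² - 77*100) = 10201*(-1/43253) + (4 + 10000 - 7700) = -10201/43253 + 2304 = 99644711/43253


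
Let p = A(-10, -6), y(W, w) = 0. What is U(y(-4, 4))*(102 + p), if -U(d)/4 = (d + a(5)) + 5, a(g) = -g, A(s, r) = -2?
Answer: 0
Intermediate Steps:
p = -2
U(d) = -4*d (U(d) = -4*((d - 1*5) + 5) = -4*((d - 5) + 5) = -4*((-5 + d) + 5) = -4*d)
U(y(-4, 4))*(102 + p) = (-4*0)*(102 - 2) = 0*100 = 0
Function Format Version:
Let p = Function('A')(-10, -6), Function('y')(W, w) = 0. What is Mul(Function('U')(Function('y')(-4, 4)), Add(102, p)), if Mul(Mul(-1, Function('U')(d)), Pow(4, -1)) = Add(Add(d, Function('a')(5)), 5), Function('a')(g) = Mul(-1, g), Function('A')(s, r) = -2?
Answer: 0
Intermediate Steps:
p = -2
Function('U')(d) = Mul(-4, d) (Function('U')(d) = Mul(-4, Add(Add(d, Mul(-1, 5)), 5)) = Mul(-4, Add(Add(d, -5), 5)) = Mul(-4, Add(Add(-5, d), 5)) = Mul(-4, d))
Mul(Function('U')(Function('y')(-4, 4)), Add(102, p)) = Mul(Mul(-4, 0), Add(102, -2)) = Mul(0, 100) = 0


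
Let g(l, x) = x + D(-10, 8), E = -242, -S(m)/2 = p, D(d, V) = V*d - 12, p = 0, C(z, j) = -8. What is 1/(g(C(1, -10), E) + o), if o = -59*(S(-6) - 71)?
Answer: 1/3855 ≈ 0.00025940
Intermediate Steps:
D(d, V) = -12 + V*d
S(m) = 0 (S(m) = -2*0 = 0)
g(l, x) = -92 + x (g(l, x) = x + (-12 + 8*(-10)) = x + (-12 - 80) = x - 92 = -92 + x)
o = 4189 (o = -59*(0 - 71) = -59*(-71) = 4189)
1/(g(C(1, -10), E) + o) = 1/((-92 - 242) + 4189) = 1/(-334 + 4189) = 1/3855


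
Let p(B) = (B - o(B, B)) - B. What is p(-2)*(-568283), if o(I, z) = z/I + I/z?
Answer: 1136566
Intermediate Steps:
o(I, z) = I/z + z/I
p(B) = -2 (p(B) = (B - (B/B + B/B)) - B = (B - (1 + 1)) - B = (B - 1*2) - B = (B - 2) - B = (-2 + B) - B = -2)
p(-2)*(-568283) = -2*(-568283) = 1136566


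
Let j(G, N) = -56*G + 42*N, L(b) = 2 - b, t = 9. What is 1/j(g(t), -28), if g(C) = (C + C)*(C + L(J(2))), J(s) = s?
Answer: -1/10248 ≈ -9.7580e-5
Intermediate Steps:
g(C) = 2*C**2 (g(C) = (C + C)*(C + (2 - 1*2)) = (2*C)*(C + (2 - 2)) = (2*C)*(C + 0) = (2*C)*C = 2*C**2)
1/j(g(t), -28) = 1/(-112*9**2 + 42*(-28)) = 1/(-112*81 - 1176) = 1/(-56*162 - 1176) = 1/(-9072 - 1176) = 1/(-10248) = -1/10248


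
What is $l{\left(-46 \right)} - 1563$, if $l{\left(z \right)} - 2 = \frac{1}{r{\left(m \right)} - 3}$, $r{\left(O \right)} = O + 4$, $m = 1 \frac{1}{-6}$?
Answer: $- \frac{7799}{5} \approx -1559.8$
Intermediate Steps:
$m = - \frac{1}{6}$ ($m = 1 \left(- \frac{1}{6}\right) = - \frac{1}{6} \approx -0.16667$)
$r{\left(O \right)} = 4 + O$
$l{\left(z \right)} = \frac{16}{5}$ ($l{\left(z \right)} = 2 + \frac{1}{\left(4 - \frac{1}{6}\right) - 3} = 2 + \frac{1}{\frac{23}{6} - 3} = 2 + \frac{1}{\frac{5}{6}} = 2 + \frac{6}{5} = \frac{16}{5}$)
$l{\left(-46 \right)} - 1563 = \frac{16}{5} - 1563 = - \frac{7799}{5}$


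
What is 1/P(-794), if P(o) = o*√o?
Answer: I*√794/630436 ≈ 4.4696e-5*I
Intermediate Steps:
P(o) = o^(3/2)
1/P(-794) = 1/((-794)^(3/2)) = 1/(-794*I*√794) = I*√794/630436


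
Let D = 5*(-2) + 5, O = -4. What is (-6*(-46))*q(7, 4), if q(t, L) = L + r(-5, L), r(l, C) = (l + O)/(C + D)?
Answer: 3588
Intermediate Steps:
D = -5 (D = -10 + 5 = -5)
r(l, C) = (-4 + l)/(-5 + C) (r(l, C) = (l - 4)/(C - 5) = (-4 + l)/(-5 + C))
q(t, L) = L - 9/(-5 + L) (q(t, L) = L + (-4 - 5)/(-5 + L) = L - 9/(-5 + L))
(-6*(-46))*q(7, 4) = (-6*(-46))*((-9 + 4*(-5 + 4))/(-5 + 4)) = 276*((-9 + 4*(-1))/(-1)) = 276*(-(-9 - 4)) = 276*(-1*(-13)) = 276*13 = 3588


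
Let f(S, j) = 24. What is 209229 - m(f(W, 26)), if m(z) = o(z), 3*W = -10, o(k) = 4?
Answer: 209225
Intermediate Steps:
W = -10/3 (W = (⅓)*(-10) = -10/3 ≈ -3.3333)
m(z) = 4
209229 - m(f(W, 26)) = 209229 - 1*4 = 209229 - 4 = 209225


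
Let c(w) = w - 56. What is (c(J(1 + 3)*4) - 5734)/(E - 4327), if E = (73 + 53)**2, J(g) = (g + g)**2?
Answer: -5534/11549 ≈ -0.47918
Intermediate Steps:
J(g) = 4*g**2 (J(g) = (2*g)**2 = 4*g**2)
c(w) = -56 + w
E = 15876 (E = 126**2 = 15876)
(c(J(1 + 3)*4) - 5734)/(E - 4327) = ((-56 + (4*(1 + 3)**2)*4) - 5734)/(15876 - 4327) = ((-56 + (4*4**2)*4) - 5734)/11549 = ((-56 + (4*16)*4) - 5734)*(1/11549) = ((-56 + 64*4) - 5734)*(1/11549) = ((-56 + 256) - 5734)*(1/11549) = (200 - 5734)*(1/11549) = -5534*1/11549 = -5534/11549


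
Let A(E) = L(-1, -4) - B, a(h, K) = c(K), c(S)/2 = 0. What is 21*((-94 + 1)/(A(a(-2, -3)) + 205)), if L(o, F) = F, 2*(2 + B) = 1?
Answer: -434/45 ≈ -9.6444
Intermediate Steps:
B = -3/2 (B = -2 + (½)*1 = -2 + ½ = -3/2 ≈ -1.5000)
c(S) = 0 (c(S) = 2*0 = 0)
a(h, K) = 0
A(E) = -5/2 (A(E) = -4 - 1*(-3/2) = -4 + 3/2 = -5/2)
21*((-94 + 1)/(A(a(-2, -3)) + 205)) = 21*((-94 + 1)/(-5/2 + 205)) = 21*(-93/405/2) = 21*(-93*2/405) = 21*(-62/135) = -434/45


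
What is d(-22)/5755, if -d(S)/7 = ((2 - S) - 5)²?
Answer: -2527/5755 ≈ -0.43910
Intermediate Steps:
d(S) = -7*(-3 - S)² (d(S) = -7*((2 - S) - 5)² = -7*(-3 - S)²)
d(-22)/5755 = -7*(3 - 22)²/5755 = -7*(-19)²*(1/5755) = -7*361*(1/5755) = -2527*1/5755 = -2527/5755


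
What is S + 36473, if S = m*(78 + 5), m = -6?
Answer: 35975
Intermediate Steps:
S = -498 (S = -6*(78 + 5) = -6*83 = -498)
S + 36473 = -498 + 36473 = 35975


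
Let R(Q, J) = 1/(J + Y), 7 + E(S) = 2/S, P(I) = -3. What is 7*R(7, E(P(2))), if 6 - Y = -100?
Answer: 21/295 ≈ 0.071186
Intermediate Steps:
Y = 106 (Y = 6 - 1*(-100) = 6 + 100 = 106)
E(S) = -7 + 2/S
R(Q, J) = 1/(106 + J) (R(Q, J) = 1/(J + 106) = 1/(106 + J))
7*R(7, E(P(2))) = 7/(106 + (-7 + 2/(-3))) = 7/(106 + (-7 + 2*(-1/3))) = 7/(106 + (-7 - 2/3)) = 7/(106 - 23/3) = 7/(295/3) = 7*(3/295) = 21/295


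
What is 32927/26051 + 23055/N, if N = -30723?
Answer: 137003472/266788291 ≈ 0.51353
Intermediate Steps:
32927/26051 + 23055/N = 32927/26051 + 23055/(-30723) = 32927*(1/26051) + 23055*(-1/30723) = 32927/26051 - 7685/10241 = 137003472/266788291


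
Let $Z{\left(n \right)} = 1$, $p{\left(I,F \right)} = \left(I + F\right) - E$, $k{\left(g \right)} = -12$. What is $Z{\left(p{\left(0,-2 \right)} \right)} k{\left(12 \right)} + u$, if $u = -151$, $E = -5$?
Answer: $-163$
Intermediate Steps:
$p{\left(I,F \right)} = 5 + F + I$ ($p{\left(I,F \right)} = \left(I + F\right) - -5 = \left(F + I\right) + 5 = 5 + F + I$)
$Z{\left(p{\left(0,-2 \right)} \right)} k{\left(12 \right)} + u = 1 \left(-12\right) - 151 = -12 - 151 = -163$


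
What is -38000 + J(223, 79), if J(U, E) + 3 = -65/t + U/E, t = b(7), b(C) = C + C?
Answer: -42033331/1106 ≈ -38005.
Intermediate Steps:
b(C) = 2*C
t = 14 (t = 2*7 = 14)
J(U, E) = -107/14 + U/E (J(U, E) = -3 + (-65/14 + U/E) = -107/14 + U/E)
-38000 + J(223, 79) = -38000 + (-107/14 + 223/79) = -38000 - 5331/1106 = -42033331/1106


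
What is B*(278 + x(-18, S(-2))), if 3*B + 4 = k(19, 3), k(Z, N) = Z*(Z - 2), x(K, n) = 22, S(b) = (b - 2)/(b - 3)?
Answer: 31900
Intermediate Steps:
S(b) = (-2 + b)/(-3 + b)
k(Z, N) = Z*(-2 + Z)
B = 319/3 (B = -4/3 + (19*(-2 + 19))/3 = -4/3 + (19*17)/3 = -4/3 + (1/3)*323 = -4/3 + 323/3 = 319/3 ≈ 106.33)
B*(278 + x(-18, S(-2))) = 319*(278 + 22)/3 = (319/3)*300 = 31900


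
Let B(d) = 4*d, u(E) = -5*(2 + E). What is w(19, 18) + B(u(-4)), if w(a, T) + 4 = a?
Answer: 55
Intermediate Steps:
u(E) = -10 - 5*E
w(a, T) = -4 + a
w(19, 18) + B(u(-4)) = (-4 + 19) + 4*(-10 - 5*(-4)) = 15 + 4*(-10 + 20) = 15 + 4*10 = 15 + 40 = 55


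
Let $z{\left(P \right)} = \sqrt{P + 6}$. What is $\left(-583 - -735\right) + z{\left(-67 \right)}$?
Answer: $152 + i \sqrt{61} \approx 152.0 + 7.8102 i$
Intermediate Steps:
$z{\left(P \right)} = \sqrt{6 + P}$
$\left(-583 - -735\right) + z{\left(-67 \right)} = \left(-583 - -735\right) + \sqrt{6 - 67} = \left(-583 + 735\right) + \sqrt{-61} = 152 + i \sqrt{61}$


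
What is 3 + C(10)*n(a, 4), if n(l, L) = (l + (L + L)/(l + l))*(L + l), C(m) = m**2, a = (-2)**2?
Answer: 4003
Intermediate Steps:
a = 4
n(l, L) = (L + l)*(l + L/l) (n(l, L) = (l + (2*L)/((2*l)))*(L + l) = (l + (2*L)*(1/(2*l)))*(L + l) = (l + L/l)*(L + l) = (L + l)*(l + L/l))
3 + C(10)*n(a, 4) = 3 + 10**2*(4 + 4**2 + 4*4 + 4**2/4) = 3 + 100*(4 + 16 + 16 + 16*(1/4)) = 3 + 100*(4 + 16 + 16 + 4) = 3 + 100*40 = 3 + 4000 = 4003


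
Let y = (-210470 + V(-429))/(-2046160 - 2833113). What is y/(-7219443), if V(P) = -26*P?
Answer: -199316/35225633304939 ≈ -5.6583e-9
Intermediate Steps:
y = 199316/4879273 (y = (-210470 - 26*(-429))/(-2046160 - 2833113) = (-210470 + 11154)/(-4879273) = -199316*(-1/4879273) = 199316/4879273 ≈ 0.040850)
y/(-7219443) = (199316/4879273)/(-7219443) = (199316/4879273)*(-1/7219443) = -199316/35225633304939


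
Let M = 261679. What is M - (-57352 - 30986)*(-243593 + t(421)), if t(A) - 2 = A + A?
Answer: -21443699483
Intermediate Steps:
t(A) = 2 + 2*A (t(A) = 2 + (A + A) = 2 + 2*A)
M - (-57352 - 30986)*(-243593 + t(421)) = 261679 - (-57352 - 30986)*(-243593 + (2 + 2*421)) = 261679 - (-88338)*(-243593 + (2 + 842)) = 261679 - (-88338)*(-243593 + 844) = 261679 - (-88338)*(-242749) = 261679 - 1*21443961162 = 261679 - 21443961162 = -21443699483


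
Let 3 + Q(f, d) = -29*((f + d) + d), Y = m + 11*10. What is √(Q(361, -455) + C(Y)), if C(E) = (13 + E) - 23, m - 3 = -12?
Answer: √16009 ≈ 126.53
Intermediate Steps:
m = -9 (m = 3 - 12 = -9)
Y = 101 (Y = -9 + 11*10 = -9 + 110 = 101)
Q(f, d) = -3 - 58*d - 29*f (Q(f, d) = -3 - 29*((f + d) + d) = -3 - 29*((d + f) + d) = -3 - 29*(f + 2*d) = -3 + (-58*d - 29*f) = -3 - 58*d - 29*f)
C(E) = -10 + E
√(Q(361, -455) + C(Y)) = √((-3 - 58*(-455) - 29*361) + (-10 + 101)) = √((-3 + 26390 - 10469) + 91) = √(15918 + 91) = √16009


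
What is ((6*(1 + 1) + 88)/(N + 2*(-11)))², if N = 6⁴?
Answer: 2500/405769 ≈ 0.0061611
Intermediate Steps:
N = 1296
((6*(1 + 1) + 88)/(N + 2*(-11)))² = ((6*(1 + 1) + 88)/(1296 + 2*(-11)))² = ((6*2 + 88)/(1296 - 22))² = ((12 + 88)/1274)² = (100*(1/1274))² = (50/637)² = 2500/405769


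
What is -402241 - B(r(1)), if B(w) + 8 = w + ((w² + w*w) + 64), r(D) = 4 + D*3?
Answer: -402402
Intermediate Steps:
r(D) = 4 + 3*D
B(w) = 56 + w + 2*w² (B(w) = -8 + (w + ((w² + w*w) + 64)) = -8 + (w + ((w² + w²) + 64)) = -8 + (w + (2*w² + 64)) = -8 + (w + (64 + 2*w²)) = -8 + (64 + w + 2*w²) = 56 + w + 2*w²)
-402241 - B(r(1)) = -402241 - (56 + (4 + 3*1) + 2*(4 + 3*1)²) = -402241 - (56 + (4 + 3) + 2*(4 + 3)²) = -402241 - (56 + 7 + 2*7²) = -402241 - (56 + 7 + 2*49) = -402241 - (56 + 7 + 98) = -402241 - 1*161 = -402241 - 161 = -402402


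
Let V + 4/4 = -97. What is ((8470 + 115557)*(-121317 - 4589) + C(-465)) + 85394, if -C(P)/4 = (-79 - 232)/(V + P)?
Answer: -8791615493528/563 ≈ -1.5616e+10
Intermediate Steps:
V = -98 (V = -1 - 97 = -98)
C(P) = 1244/(-98 + P) (C(P) = -4*(-79 - 232)/(-98 + P) = -(-1244)/(-98 + P) = 1244/(-98 + P))
((8470 + 115557)*(-121317 - 4589) + C(-465)) + 85394 = ((8470 + 115557)*(-121317 - 4589) + 1244/(-98 - 465)) + 85394 = (124027*(-125906) + 1244/(-563)) + 85394 = (-15615743462 + 1244*(-1/563)) + 85394 = (-15615743462 - 1244/563) + 85394 = -8791663570350/563 + 85394 = -8791615493528/563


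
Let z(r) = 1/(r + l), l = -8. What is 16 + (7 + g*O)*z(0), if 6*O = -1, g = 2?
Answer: 91/6 ≈ 15.167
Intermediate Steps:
O = -⅙ (O = (⅙)*(-1) = -⅙ ≈ -0.16667)
z(r) = 1/(-8 + r) (z(r) = 1/(r - 8) = 1/(-8 + r))
16 + (7 + g*O)*z(0) = 16 + (7 + 2*(-⅙))/(-8 + 0) = 16 + (7 - ⅓)/(-8) = 16 + (20/3)*(-⅛) = 16 - ⅚ = 91/6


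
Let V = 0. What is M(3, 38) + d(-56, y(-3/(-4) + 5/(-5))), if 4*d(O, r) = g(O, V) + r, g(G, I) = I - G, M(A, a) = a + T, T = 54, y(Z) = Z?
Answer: 1695/16 ≈ 105.94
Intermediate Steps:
M(A, a) = 54 + a (M(A, a) = a + 54 = 54 + a)
d(O, r) = -O/4 + r/4 (d(O, r) = ((0 - O) + r)/4 = (-O + r)/4 = (r - O)/4 = -O/4 + r/4)
M(3, 38) + d(-56, y(-3/(-4) + 5/(-5))) = (54 + 38) + (-¼*(-56) + (-3/(-4) + 5/(-5))/4) = 92 + (14 + (-3*(-¼) + 5*(-⅕))/4) = 92 + (14 + (¾ - 1)/4) = 92 + (14 + (¼)*(-¼)) = 92 + (14 - 1/16) = 92 + 223/16 = 1695/16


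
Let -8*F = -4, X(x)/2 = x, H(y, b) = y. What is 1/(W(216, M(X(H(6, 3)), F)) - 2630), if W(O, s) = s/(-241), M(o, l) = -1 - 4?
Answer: -241/633825 ≈ -0.00038023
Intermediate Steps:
X(x) = 2*x
F = ½ (F = -⅛*(-4) = ½ ≈ 0.50000)
M(o, l) = -5
W(O, s) = -s/241 (W(O, s) = s*(-1/241) = -s/241)
1/(W(216, M(X(H(6, 3)), F)) - 2630) = 1/(-1/241*(-5) - 2630) = 1/(5/241 - 2630) = 1/(-633825/241) = -241/633825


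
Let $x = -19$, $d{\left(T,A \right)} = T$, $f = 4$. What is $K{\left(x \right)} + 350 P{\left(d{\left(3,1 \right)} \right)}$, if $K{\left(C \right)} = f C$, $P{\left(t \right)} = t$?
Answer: $974$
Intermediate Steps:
$K{\left(C \right)} = 4 C$
$K{\left(x \right)} + 350 P{\left(d{\left(3,1 \right)} \right)} = 4 \left(-19\right) + 350 \cdot 3 = -76 + 1050 = 974$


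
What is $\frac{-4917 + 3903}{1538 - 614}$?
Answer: $- \frac{169}{154} \approx -1.0974$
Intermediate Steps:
$\frac{-4917 + 3903}{1538 - 614} = - \frac{1014}{924} = \left(-1014\right) \frac{1}{924} = - \frac{169}{154}$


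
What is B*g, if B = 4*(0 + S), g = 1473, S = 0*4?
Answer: 0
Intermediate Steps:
S = 0
B = 0 (B = 4*(0 + 0) = 4*0 = 0)
B*g = 0*1473 = 0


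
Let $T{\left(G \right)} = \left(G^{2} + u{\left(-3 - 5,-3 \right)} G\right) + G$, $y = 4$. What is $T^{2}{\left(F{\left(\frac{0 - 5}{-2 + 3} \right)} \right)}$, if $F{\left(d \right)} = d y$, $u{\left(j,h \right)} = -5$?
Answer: $230400$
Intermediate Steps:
$F{\left(d \right)} = 4 d$ ($F{\left(d \right)} = d 4 = 4 d$)
$T{\left(G \right)} = G^{2} - 4 G$ ($T{\left(G \right)} = \left(G^{2} - 5 G\right) + G = G^{2} - 4 G$)
$T^{2}{\left(F{\left(\frac{0 - 5}{-2 + 3} \right)} \right)} = \left(4 \frac{0 - 5}{-2 + 3} \left(-4 + 4 \frac{0 - 5}{-2 + 3}\right)\right)^{2} = \left(4 \left(- \frac{5}{1}\right) \left(-4 + 4 \left(- \frac{5}{1}\right)\right)\right)^{2} = \left(4 \left(\left(-5\right) 1\right) \left(-4 + 4 \left(\left(-5\right) 1\right)\right)\right)^{2} = \left(4 \left(-5\right) \left(-4 + 4 \left(-5\right)\right)\right)^{2} = \left(- 20 \left(-4 - 20\right)\right)^{2} = \left(\left(-20\right) \left(-24\right)\right)^{2} = 480^{2} = 230400$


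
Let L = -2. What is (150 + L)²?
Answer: 21904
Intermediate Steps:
(150 + L)² = (150 - 2)² = 148² = 21904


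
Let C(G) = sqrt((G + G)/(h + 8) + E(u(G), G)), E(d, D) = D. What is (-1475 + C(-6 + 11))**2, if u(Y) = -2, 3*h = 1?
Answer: (7375 - sqrt(155))**2/25 ≈ 2.1683e+6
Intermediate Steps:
h = 1/3 (h = (1/3)*1 = 1/3 ≈ 0.33333)
C(G) = sqrt(31)*sqrt(G)/5 (C(G) = sqrt((G + G)/(1/3 + 8) + G) = sqrt((2*G)/(25/3) + G) = sqrt((2*G)*(3/25) + G) = sqrt(6*G/25 + G) = sqrt(31*G/25) = sqrt(31)*sqrt(G)/5)
(-1475 + C(-6 + 11))**2 = (-1475 + sqrt(31)*sqrt(-6 + 11)/5)**2 = (-1475 + sqrt(31)*sqrt(5)/5)**2 = (-1475 + sqrt(155)/5)**2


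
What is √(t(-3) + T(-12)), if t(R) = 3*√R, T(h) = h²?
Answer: √(144 + 3*I*√3) ≈ 12.002 + 0.2165*I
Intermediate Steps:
√(t(-3) + T(-12)) = √(3*√(-3) + (-12)²) = √(3*(I*√3) + 144) = √(3*I*√3 + 144) = √(144 + 3*I*√3)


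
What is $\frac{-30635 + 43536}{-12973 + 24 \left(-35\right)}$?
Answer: $- \frac{679}{727} \approx -0.93398$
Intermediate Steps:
$\frac{-30635 + 43536}{-12973 + 24 \left(-35\right)} = \frac{12901}{-12973 - 840} = \frac{12901}{-13813} = 12901 \left(- \frac{1}{13813}\right) = - \frac{679}{727}$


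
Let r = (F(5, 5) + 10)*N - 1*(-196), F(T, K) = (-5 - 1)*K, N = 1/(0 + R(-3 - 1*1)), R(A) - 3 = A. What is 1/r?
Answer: 1/216 ≈ 0.0046296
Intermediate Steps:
R(A) = 3 + A
N = -1 (N = 1/(0 + (3 + (-3 - 1*1))) = 1/(0 + (3 + (-3 - 1))) = 1/(0 + (3 - 4)) = 1/(0 - 1) = 1/(-1) = -1)
F(T, K) = -6*K
r = 216 (r = (-6*5 + 10)*(-1) - 1*(-196) = (-30 + 10)*(-1) + 196 = -20*(-1) + 196 = 20 + 196 = 216)
1/r = 1/216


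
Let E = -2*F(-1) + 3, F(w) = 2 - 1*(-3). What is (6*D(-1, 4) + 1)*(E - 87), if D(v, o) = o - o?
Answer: -94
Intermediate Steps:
F(w) = 5 (F(w) = 2 + 3 = 5)
D(v, o) = 0
E = -7 (E = -2*5 + 3 = -10 + 3 = -7)
(6*D(-1, 4) + 1)*(E - 87) = (6*0 + 1)*(-7 - 87) = (0 + 1)*(-94) = 1*(-94) = -94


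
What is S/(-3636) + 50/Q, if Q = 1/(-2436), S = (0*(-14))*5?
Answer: -121800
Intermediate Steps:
S = 0 (S = 0*5 = 0)
Q = -1/2436 ≈ -0.00041051
S/(-3636) + 50/Q = 0/(-3636) + 50/(-1/2436) = 0*(-1/3636) + 50*(-2436) = 0 - 121800 = -121800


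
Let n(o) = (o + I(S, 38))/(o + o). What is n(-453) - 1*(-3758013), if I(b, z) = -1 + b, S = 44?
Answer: 1702380094/453 ≈ 3.7580e+6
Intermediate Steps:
n(o) = (43 + o)/(2*o) (n(o) = (o + (-1 + 44))/(o + o) = (o + 43)/((2*o)) = (43 + o)*(1/(2*o)) = (43 + o)/(2*o))
n(-453) - 1*(-3758013) = (½)*(43 - 453)/(-453) - 1*(-3758013) = (½)*(-1/453)*(-410) + 3758013 = 205/453 + 3758013 = 1702380094/453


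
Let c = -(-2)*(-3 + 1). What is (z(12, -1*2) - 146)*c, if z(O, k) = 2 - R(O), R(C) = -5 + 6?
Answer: 580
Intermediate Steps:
R(C) = 1
c = -4 (c = -(-2)*(-2) = -1*4 = -4)
z(O, k) = 1 (z(O, k) = 2 - 1*1 = 2 - 1 = 1)
(z(12, -1*2) - 146)*c = (1 - 146)*(-4) = -145*(-4) = 580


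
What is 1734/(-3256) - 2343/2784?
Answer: -519011/377696 ≈ -1.3741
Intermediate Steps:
1734/(-3256) - 2343/2784 = 1734*(-1/3256) - 2343*1/2784 = -867/1628 - 781/928 = -519011/377696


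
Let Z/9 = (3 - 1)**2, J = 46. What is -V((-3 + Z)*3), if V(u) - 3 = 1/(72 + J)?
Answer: -355/118 ≈ -3.0085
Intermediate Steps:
Z = 36 (Z = 9*(3 - 1)**2 = 9*2**2 = 9*4 = 36)
V(u) = 355/118 (V(u) = 3 + 1/(72 + 46) = 3 + 1/118 = 355/118)
-V((-3 + Z)*3) = -1*355/118 = -355/118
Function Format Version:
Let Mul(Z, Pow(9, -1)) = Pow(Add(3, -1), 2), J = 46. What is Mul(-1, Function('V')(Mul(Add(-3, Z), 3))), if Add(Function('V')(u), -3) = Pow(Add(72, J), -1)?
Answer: Rational(-355, 118) ≈ -3.0085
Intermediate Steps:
Z = 36 (Z = Mul(9, Pow(Add(3, -1), 2)) = Mul(9, Pow(2, 2)) = Mul(9, 4) = 36)
Function('V')(u) = Rational(355, 118) (Function('V')(u) = Add(3, Pow(Add(72, 46), -1)) = Add(3, Pow(118, -1)) = Add(3, Rational(1, 118)) = Rational(355, 118))
Mul(-1, Function('V')(Mul(Add(-3, Z), 3))) = Mul(-1, Rational(355, 118)) = Rational(-355, 118)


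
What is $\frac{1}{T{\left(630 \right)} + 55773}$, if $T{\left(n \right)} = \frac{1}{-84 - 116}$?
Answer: $\frac{200}{11154599} \approx 1.793 \cdot 10^{-5}$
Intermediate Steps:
$T{\left(n \right)} = - \frac{1}{200}$ ($T{\left(n \right)} = \frac{1}{-200} = - \frac{1}{200}$)
$\frac{1}{T{\left(630 \right)} + 55773} = \frac{1}{- \frac{1}{200} + 55773} = \frac{1}{\frac{11154599}{200}} = \frac{200}{11154599}$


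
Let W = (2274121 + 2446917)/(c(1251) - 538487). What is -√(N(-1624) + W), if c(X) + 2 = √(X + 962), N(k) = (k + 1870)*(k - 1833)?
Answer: -I*√(457947613396 - 850422*√2213)/√(538489 - √2213) ≈ -922.19*I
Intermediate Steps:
N(k) = (-1833 + k)*(1870 + k) (N(k) = (1870 + k)*(-1833 + k) = (-1833 + k)*(1870 + k))
c(X) = -2 + √(962 + X) (c(X) = -2 + √(X + 962) = -2 + √(962 + X))
W = 4721038/(-538489 + √2213) (W = (2274121 + 2446917)/((-2 + √(962 + 1251)) - 538487) = 4721038/((-2 + √2213) - 538487) = 4721038/(-538489 + √2213) ≈ -8.7680)
-√(N(-1624) + W) = -√((-3427710 + (-1624)² + 37*(-1624)) + (-1271113515791/144985200454 - 2360519*√2213/144985200454)) = -√((-3427710 + 2637376 - 60088) + (-1271113515791/144985200454 - 2360519*√2213/144985200454)) = -√(-850422 + (-1271113515791/144985200454 - 2360519*√2213/144985200454)) = -√(-123299875254007379/144985200454 - 2360519*√2213/144985200454)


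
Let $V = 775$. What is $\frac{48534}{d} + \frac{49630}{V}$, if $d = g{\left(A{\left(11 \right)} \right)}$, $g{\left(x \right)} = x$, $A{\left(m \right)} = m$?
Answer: $\frac{7631956}{1705} \approx 4476.2$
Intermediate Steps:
$d = 11$
$\frac{48534}{d} + \frac{49630}{V} = \frac{48534}{11} + \frac{49630}{775} = 48534 \cdot \frac{1}{11} + 49630 \cdot \frac{1}{775} = \frac{48534}{11} + \frac{9926}{155} = \frac{7631956}{1705}$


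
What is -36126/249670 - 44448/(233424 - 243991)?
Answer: 5357794359/1319131445 ≈ 4.0616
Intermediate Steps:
-36126/249670 - 44448/(233424 - 243991) = -36126*1/249670 - 44448/(-10567) = -18063/124835 - 44448*(-1/10567) = -18063/124835 + 44448/10567 = 5357794359/1319131445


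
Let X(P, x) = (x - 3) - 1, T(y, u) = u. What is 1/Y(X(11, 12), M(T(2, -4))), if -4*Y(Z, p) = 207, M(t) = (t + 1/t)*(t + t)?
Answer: -4/207 ≈ -0.019324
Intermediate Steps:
X(P, x) = -4 + x (X(P, x) = (-3 + x) - 1 = -4 + x)
M(t) = 2*t*(t + 1/t) (M(t) = (t + 1/t)*(2*t) = 2*t*(t + 1/t))
Y(Z, p) = -207/4 (Y(Z, p) = -¼*207 = -207/4)
1/Y(X(11, 12), M(T(2, -4))) = 1/(-207/4) = -4/207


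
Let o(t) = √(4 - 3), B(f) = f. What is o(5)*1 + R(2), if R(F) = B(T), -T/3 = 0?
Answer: 1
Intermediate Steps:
T = 0 (T = -3*0 = 0)
o(t) = 1 (o(t) = √1 = 1)
R(F) = 0
o(5)*1 + R(2) = 1*1 + 0 = 1 + 0 = 1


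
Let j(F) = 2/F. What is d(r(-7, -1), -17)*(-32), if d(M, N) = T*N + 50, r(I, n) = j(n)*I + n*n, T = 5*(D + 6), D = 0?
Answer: 14720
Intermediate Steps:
T = 30 (T = 5*(0 + 6) = 5*6 = 30)
r(I, n) = n² + 2*I/n (r(I, n) = (2/n)*I + n*n = 2*I/n + n² = n² + 2*I/n)
d(M, N) = 50 + 30*N (d(M, N) = 30*N + 50 = 50 + 30*N)
d(r(-7, -1), -17)*(-32) = (50 + 30*(-17))*(-32) = (50 - 510)*(-32) = -460*(-32) = 14720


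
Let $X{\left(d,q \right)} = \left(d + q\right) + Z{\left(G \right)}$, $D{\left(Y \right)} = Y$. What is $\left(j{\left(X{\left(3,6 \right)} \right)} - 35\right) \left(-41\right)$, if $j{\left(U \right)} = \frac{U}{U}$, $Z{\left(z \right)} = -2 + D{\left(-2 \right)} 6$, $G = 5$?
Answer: $1394$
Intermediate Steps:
$Z{\left(z \right)} = -14$ ($Z{\left(z \right)} = -2 - 12 = -14$)
$X{\left(d,q \right)} = -14 + d + q$ ($X{\left(d,q \right)} = \left(d + q\right) - 14 = -14 + d + q$)
$j{\left(U \right)} = 1$
$\left(j{\left(X{\left(3,6 \right)} \right)} - 35\right) \left(-41\right) = \left(1 - 35\right) \left(-41\right) = \left(-34\right) \left(-41\right) = 1394$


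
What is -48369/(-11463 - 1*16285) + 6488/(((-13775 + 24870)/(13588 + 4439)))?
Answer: 66243262647/6282940 ≈ 10543.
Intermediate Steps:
-48369/(-11463 - 1*16285) + 6488/(((-13775 + 24870)/(13588 + 4439))) = -48369/(-11463 - 16285) + 6488/((11095/18027)) = -48369/(-27748) + 6488/((11095*(1/18027))) = -48369*(-1/27748) + 6488/(11095/18027) = 48369/27748 + 6488*(18027/11095) = 48369/27748 + 116959176/11095 = 66243262647/6282940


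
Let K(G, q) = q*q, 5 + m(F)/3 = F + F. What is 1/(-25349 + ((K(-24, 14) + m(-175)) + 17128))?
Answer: -1/9090 ≈ -0.00011001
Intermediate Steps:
m(F) = -15 + 6*F (m(F) = -15 + 3*(F + F) = -15 + 3*(2*F) = -15 + 6*F)
K(G, q) = q²
1/(-25349 + ((K(-24, 14) + m(-175)) + 17128)) = 1/(-25349 + ((14² + (-15 + 6*(-175))) + 17128)) = 1/(-25349 + ((196 + (-15 - 1050)) + 17128)) = 1/(-25349 + ((196 - 1065) + 17128)) = 1/(-25349 + (-869 + 17128)) = 1/(-25349 + 16259) = 1/(-9090) = -1/9090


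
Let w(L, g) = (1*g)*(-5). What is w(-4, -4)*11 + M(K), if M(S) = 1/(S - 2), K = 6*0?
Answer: 439/2 ≈ 219.50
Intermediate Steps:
w(L, g) = -5*g (w(L, g) = g*(-5) = -5*g)
K = 0
M(S) = 1/(-2 + S)
w(-4, -4)*11 + M(K) = -5*(-4)*11 + 1/(-2 + 0) = 20*11 + 1/(-2) = 220 - ½ = 439/2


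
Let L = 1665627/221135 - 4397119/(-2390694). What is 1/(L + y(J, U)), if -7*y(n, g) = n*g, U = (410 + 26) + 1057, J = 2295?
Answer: -3700662823830/1811405408437438729 ≈ -2.0430e-6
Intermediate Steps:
U = 1493 (U = 436 + 1057 = 1493)
y(n, g) = -g*n/7 (y(n, g) = -n*g/7 = -g*n/7)
L = 4954361385203/528666117690 (L = 1665627*(1/221135) - 4397119*(-1/2390694) = 1665627/221135 + 4397119/2390694 = 4954361385203/528666117690 ≈ 9.3714)
1/(L + y(J, U)) = 1/(4954361385203/528666117690 - ⅐*1493*2295) = 1/(4954361385203/528666117690 - 3426435/7) = 1/(-1811405408437438729/3700662823830) = -3700662823830/1811405408437438729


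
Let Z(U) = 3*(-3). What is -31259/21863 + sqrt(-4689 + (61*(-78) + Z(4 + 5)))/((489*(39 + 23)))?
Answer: -31259/21863 + 2*I*sqrt(591)/15159 ≈ -1.4298 + 0.0032074*I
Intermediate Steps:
Z(U) = -9
-31259/21863 + sqrt(-4689 + (61*(-78) + Z(4 + 5)))/((489*(39 + 23))) = -31259/21863 + sqrt(-4689 + (61*(-78) - 9))/((489*(39 + 23))) = -31259*1/21863 + sqrt(-4689 + (-4758 - 9))/((489*62)) = -31259/21863 + sqrt(-4689 - 4767)/30318 = -31259/21863 + sqrt(-9456)*(1/30318) = -31259/21863 + (4*I*sqrt(591))*(1/30318) = -31259/21863 + 2*I*sqrt(591)/15159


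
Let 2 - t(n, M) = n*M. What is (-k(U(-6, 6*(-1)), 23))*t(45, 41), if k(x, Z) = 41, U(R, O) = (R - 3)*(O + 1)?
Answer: 75563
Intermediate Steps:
U(R, O) = (1 + O)*(-3 + R) (U(R, O) = (-3 + R)*(1 + O) = (1 + O)*(-3 + R))
t(n, M) = 2 - M*n (t(n, M) = 2 - n*M = 2 - M*n)
(-k(U(-6, 6*(-1)), 23))*t(45, 41) = (-1*41)*(2 - 1*41*45) = -41*(2 - 1845) = -41*(-1843) = 75563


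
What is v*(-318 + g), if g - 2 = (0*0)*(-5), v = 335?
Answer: -105860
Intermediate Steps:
g = 2 (g = 2 + (0*0)*(-5) = 2 + 0*(-5) = 2 + 0 = 2)
v*(-318 + g) = 335*(-318 + 2) = 335*(-316) = -105860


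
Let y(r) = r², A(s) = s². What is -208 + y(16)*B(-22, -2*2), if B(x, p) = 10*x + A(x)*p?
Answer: -552144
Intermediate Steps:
B(x, p) = 10*x + p*x² (B(x, p) = 10*x + x²*p = 10*x + p*x²)
-208 + y(16)*B(-22, -2*2) = -208 + 16²*(-22*(10 - 2*2*(-22))) = -208 + 256*(-22*(10 - 4*(-22))) = -208 + 256*(-22*(10 + 88)) = -208 + 256*(-22*98) = -208 + 256*(-2156) = -208 - 551936 = -552144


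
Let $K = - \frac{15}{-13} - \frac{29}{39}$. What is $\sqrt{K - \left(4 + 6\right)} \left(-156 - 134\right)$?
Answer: $- \frac{290 i \sqrt{14586}}{39} \approx - 898.05 i$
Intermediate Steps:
$K = \frac{16}{39}$ ($K = \left(-15\right) \left(- \frac{1}{13}\right) - \frac{29}{39} = \frac{15}{13} - \frac{29}{39} = \frac{16}{39} \approx 0.41026$)
$\sqrt{K - \left(4 + 6\right)} \left(-156 - 134\right) = \sqrt{\frac{16}{39} - \left(4 + 6\right)} \left(-156 - 134\right) = \sqrt{\frac{16}{39} - 10} \left(-290\right) = \sqrt{- \frac{374}{39}} \left(-290\right) = \frac{i \sqrt{14586}}{39} \left(-290\right) = - \frac{290 i \sqrt{14586}}{39}$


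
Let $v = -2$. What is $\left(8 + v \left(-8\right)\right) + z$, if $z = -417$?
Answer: $-393$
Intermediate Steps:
$\left(8 + v \left(-8\right)\right) + z = \left(8 - -16\right) - 417 = \left(8 + 16\right) - 417 = 24 - 417 = -393$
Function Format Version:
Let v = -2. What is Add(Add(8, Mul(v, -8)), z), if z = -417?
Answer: -393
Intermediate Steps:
Add(Add(8, Mul(v, -8)), z) = Add(Add(8, Mul(-2, -8)), -417) = Add(Add(8, 16), -417) = Add(24, -417) = -393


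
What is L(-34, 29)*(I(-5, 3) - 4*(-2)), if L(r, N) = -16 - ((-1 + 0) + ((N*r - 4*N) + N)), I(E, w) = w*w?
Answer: 17986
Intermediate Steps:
I(E, w) = w²
L(r, N) = -15 + 3*N - N*r (L(r, N) = -16 - (-1 + ((-4*N + N*r) + N)) = -16 - (-1 + (-3*N + N*r)) = -16 - (-1 - 3*N + N*r) = -16 + (1 + 3*N - N*r) = -15 + 3*N - N*r)
L(-34, 29)*(I(-5, 3) - 4*(-2)) = (-15 + 3*29 - 1*29*(-34))*(3² - 4*(-2)) = (-15 + 87 + 986)*(9 + 8) = 1058*17 = 17986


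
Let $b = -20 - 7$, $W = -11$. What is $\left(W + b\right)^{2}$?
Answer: $1444$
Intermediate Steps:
$b = -27$ ($b = -20 - 7 = -27$)
$\left(W + b\right)^{2} = \left(-11 - 27\right)^{2} = \left(-38\right)^{2} = 1444$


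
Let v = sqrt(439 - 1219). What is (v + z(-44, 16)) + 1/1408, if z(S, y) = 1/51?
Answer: 1459/71808 + 2*I*sqrt(195) ≈ 0.020318 + 27.928*I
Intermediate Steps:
z(S, y) = 1/51
v = 2*I*sqrt(195) (v = sqrt(-780) = 2*I*sqrt(195) ≈ 27.928*I)
(v + z(-44, 16)) + 1/1408 = (2*I*sqrt(195) + 1/51) + 1/1408 = (1/51 + 2*I*sqrt(195)) + 1/1408 = 1459/71808 + 2*I*sqrt(195)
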